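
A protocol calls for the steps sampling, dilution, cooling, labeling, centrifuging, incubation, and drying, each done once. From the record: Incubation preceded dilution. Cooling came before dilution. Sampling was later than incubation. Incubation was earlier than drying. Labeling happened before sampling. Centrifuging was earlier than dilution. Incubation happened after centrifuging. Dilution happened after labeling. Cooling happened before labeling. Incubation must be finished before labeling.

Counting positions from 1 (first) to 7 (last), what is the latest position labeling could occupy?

5

Labeling must come before dilution and sampling — 2 steps forced after it.
Everything else can be placed before labeling in some valid order, so labeling can sit as late as position 7 − 2 = 5.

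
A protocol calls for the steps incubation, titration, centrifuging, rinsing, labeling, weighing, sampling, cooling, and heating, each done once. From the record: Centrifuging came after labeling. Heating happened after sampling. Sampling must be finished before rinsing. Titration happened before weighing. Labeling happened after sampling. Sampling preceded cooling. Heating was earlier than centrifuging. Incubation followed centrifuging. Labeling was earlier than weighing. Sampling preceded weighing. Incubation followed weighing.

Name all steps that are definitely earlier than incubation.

centrifuging, heating, labeling, sampling, titration, weighing

Directly stated before incubation: centrifuging and weighing.
Heating reaches incubation via heating → centrifuging → incubation.
Labeling reaches incubation via labeling → centrifuging → incubation.
Sampling reaches incubation via sampling → weighing → incubation.
Likewise titration reaches incubation by chaining the stated constraints.
No chain forces rinsing (or any of the others) ahead of incubation.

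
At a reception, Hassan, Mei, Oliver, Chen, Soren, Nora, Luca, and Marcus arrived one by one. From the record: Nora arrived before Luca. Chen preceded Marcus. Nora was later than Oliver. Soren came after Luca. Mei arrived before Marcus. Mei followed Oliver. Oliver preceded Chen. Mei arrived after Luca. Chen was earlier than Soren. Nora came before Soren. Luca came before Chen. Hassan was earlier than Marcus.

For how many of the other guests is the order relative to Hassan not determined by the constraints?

6

Forced after Hassan: Marcus.
That leaves Chen, Luca, Mei, Nora, Oliver, and Soren with no forced order relative to Hassan — 6.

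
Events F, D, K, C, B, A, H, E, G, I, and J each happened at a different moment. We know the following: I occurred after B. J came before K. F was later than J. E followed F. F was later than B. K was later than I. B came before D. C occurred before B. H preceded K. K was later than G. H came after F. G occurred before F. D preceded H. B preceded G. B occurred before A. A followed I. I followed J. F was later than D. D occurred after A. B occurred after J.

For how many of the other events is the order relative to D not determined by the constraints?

Forced before D: A, B, C, I, and J; forced after D: E, F, H, and K.
That leaves G with no forced order relative to D — 1.

1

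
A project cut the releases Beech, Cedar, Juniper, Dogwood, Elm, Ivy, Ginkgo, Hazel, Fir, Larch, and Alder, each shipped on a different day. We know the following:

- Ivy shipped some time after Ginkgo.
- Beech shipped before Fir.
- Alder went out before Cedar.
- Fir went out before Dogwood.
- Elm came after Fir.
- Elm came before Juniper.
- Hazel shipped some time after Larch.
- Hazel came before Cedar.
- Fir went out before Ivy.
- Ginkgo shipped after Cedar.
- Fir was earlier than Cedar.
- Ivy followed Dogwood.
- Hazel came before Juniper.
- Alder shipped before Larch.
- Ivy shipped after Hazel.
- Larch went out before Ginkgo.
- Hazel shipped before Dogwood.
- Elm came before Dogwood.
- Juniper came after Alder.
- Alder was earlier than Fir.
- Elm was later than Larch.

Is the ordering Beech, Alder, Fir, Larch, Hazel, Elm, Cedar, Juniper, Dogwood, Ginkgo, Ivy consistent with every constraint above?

Check each stated constraint against the proposed order — e.g. Alder is ahead of Juniper; Fir is ahead of Ivy. Every pair is in the required order; nothing is violated.

yes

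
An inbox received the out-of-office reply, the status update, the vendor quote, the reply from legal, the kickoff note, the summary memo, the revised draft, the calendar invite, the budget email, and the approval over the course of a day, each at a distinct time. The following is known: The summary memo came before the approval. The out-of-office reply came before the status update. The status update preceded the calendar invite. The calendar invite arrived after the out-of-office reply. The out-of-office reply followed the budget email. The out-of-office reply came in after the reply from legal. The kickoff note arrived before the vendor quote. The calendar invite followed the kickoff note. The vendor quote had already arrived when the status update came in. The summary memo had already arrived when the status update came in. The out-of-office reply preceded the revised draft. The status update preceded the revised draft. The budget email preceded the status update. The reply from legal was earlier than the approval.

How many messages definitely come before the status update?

6

Directly stated before the status update: the budget email, the out-of-office reply, the summary memo, and the vendor quote.
The kickoff note reaches the status update via the kickoff note → the vendor quote → the status update.
The reply from legal reaches the status update via the reply from legal → the out-of-office reply → the status update.
No chain forces the calendar invite (or any of the others) ahead of the status update.
That's the budget email, the kickoff note, the out-of-office reply, the reply from legal, the summary memo, and the vendor quote — 6 in all.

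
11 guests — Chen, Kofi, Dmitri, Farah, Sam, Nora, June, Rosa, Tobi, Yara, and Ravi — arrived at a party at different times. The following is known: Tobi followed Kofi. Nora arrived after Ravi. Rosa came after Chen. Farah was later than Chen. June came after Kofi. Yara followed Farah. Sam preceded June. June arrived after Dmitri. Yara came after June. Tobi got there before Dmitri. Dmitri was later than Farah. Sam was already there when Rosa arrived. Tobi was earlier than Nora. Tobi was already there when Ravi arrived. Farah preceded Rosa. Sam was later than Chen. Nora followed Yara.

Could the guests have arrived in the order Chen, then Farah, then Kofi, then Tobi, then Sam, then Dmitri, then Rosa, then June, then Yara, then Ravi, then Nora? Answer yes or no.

Check each stated constraint against the proposed order — e.g. Tobi is ahead of Nora; Farah is ahead of Yara. Every pair is in the required order; nothing is violated.

yes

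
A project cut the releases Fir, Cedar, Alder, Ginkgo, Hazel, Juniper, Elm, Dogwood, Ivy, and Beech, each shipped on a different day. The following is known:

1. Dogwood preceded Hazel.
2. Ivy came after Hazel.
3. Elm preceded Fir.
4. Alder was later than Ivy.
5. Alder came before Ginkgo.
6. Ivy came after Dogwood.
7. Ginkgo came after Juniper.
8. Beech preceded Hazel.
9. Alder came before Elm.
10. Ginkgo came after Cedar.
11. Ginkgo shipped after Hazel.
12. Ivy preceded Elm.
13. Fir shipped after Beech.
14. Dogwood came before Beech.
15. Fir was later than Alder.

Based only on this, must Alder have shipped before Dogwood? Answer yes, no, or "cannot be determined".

Tracing the constraints gives Dogwood → Ivy → Alder, so Dogwood must come before Alder.
That means Alder cannot be before Dogwood.

no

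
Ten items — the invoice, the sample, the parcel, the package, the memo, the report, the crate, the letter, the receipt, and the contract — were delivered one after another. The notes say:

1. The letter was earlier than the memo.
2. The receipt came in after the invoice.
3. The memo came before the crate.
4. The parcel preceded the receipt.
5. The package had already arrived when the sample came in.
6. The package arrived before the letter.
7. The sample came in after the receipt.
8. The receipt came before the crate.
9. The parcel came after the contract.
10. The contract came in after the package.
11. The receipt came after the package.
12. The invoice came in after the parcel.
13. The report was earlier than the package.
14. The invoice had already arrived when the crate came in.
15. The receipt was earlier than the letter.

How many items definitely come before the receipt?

5

Directly stated before the receipt: the invoice, the package, and the parcel.
The contract reaches the receipt via the contract → the parcel → the receipt.
The report reaches the receipt via the report → the package → the receipt.
No chain forces the sample (or any of the others) ahead of the receipt.
That's the contract, the invoice, the package, the parcel, and the report — 5 in all.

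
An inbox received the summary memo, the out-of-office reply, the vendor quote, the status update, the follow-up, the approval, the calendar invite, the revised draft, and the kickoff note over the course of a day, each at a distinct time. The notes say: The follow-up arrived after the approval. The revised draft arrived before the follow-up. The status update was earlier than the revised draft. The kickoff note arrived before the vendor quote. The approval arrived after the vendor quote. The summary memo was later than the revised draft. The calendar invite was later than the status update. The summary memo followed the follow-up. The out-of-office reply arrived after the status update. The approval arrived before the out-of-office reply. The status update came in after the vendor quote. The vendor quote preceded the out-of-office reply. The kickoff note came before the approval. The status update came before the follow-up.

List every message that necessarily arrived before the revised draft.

the kickoff note, the status update, the vendor quote

Directly stated before the revised draft: the status update.
The kickoff note reaches the revised draft via the kickoff note → the vendor quote → the status update → the revised draft.
The vendor quote reaches the revised draft via the vendor quote → the status update → the revised draft.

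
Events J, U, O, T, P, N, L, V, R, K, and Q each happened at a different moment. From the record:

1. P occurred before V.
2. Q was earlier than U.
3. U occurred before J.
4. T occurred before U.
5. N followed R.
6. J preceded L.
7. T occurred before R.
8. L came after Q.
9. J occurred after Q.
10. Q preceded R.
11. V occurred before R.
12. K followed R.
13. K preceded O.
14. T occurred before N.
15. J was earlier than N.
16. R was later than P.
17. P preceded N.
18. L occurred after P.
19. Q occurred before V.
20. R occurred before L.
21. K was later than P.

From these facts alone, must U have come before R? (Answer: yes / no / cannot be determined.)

No chain of stated constraints runs from U to R, and none runs from R to U either.
So the relative order of U and R is not fixed by the given facts.

cannot be determined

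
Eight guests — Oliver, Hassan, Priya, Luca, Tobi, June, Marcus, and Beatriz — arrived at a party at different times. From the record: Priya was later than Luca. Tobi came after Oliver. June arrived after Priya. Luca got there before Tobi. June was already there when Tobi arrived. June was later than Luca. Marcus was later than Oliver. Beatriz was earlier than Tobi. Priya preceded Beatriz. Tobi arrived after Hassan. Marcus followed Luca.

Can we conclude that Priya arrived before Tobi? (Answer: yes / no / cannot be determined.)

Chain the constraints: Priya → June → Tobi. Each link is directly stated, so Priya comes before Tobi.

yes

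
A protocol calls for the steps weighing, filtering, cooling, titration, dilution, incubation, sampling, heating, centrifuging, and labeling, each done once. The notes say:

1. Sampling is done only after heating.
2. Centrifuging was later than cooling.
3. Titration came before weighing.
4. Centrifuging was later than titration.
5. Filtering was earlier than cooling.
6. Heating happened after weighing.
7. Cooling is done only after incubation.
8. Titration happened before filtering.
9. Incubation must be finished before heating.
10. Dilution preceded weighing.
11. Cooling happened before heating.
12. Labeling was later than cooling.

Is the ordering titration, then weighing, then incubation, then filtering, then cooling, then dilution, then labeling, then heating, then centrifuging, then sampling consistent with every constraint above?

no

The constraints require dilution before weighing, but in the proposed sequence weighing appears ahead of dilution. That one violation is enough.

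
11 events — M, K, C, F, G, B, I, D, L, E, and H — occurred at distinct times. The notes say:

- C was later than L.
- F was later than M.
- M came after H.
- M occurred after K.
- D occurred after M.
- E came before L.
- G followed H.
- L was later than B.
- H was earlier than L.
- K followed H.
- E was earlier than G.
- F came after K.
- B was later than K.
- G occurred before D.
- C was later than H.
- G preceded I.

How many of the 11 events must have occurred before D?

5

Directly stated before D: G and M.
E reaches D via E → G → D.
H reaches D via H → M → D.
K reaches D via K → M → D.
That's E, G, H, K, and M — 5 in all.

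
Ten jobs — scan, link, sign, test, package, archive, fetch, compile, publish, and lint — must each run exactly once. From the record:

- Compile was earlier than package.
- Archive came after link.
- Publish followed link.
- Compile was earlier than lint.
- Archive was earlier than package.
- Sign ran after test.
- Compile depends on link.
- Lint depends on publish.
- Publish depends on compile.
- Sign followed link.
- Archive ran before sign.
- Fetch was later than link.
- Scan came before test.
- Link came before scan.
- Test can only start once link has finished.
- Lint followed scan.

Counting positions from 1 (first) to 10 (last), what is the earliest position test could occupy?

Link and scan must both come before test — 2 forced predecessors.
Nothing else is forced ahead of test, so its earliest slot is position 2 + 1 = 3.

3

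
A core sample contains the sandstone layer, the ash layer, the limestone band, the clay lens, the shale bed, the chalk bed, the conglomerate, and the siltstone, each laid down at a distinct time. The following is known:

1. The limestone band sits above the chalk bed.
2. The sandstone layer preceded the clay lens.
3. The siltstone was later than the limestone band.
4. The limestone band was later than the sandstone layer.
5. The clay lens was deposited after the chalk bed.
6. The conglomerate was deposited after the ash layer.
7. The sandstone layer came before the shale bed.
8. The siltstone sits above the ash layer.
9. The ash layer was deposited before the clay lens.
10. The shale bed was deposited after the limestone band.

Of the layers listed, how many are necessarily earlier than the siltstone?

Directly stated before the siltstone: the ash layer and the limestone band.
The chalk bed reaches the siltstone via the chalk bed → the limestone band → the siltstone.
The sandstone layer reaches the siltstone via the sandstone layer → the limestone band → the siltstone.
No chain forces the conglomerate (or any of the others) ahead of the siltstone.
That's the ash layer, the chalk bed, the limestone band, and the sandstone layer — 4 in all.

4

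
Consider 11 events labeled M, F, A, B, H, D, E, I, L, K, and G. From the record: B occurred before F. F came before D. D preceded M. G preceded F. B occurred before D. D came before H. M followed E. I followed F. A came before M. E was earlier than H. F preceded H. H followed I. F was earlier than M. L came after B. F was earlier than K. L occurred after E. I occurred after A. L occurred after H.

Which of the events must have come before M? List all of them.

Directly stated before M: A, D, E, and F.
B reaches M via B → D → M.
G reaches M via G → F → M.
No chain forces I (or any of the others) ahead of M.

A, B, D, E, F, G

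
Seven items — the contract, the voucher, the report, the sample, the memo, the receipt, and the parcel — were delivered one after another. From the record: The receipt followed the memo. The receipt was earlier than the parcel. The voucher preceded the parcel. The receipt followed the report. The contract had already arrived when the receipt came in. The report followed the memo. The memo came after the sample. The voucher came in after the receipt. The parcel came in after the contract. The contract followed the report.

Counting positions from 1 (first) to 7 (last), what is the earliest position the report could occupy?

3

The memo and the sample must both come before the report — 2 forced predecessors.
Nothing else is forced ahead of the report, so its earliest slot is position 2 + 1 = 3.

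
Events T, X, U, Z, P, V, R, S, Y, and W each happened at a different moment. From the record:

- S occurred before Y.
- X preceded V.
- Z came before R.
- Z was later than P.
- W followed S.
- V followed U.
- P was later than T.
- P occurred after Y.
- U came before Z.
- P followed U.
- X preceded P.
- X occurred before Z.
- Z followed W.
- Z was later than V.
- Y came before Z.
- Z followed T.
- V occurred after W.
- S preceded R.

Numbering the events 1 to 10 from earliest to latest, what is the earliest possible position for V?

S, U, W, and X must all come before V — 4 forced predecessors.
Nothing else is forced ahead of V, so its earliest slot is position 4 + 1 = 5.

5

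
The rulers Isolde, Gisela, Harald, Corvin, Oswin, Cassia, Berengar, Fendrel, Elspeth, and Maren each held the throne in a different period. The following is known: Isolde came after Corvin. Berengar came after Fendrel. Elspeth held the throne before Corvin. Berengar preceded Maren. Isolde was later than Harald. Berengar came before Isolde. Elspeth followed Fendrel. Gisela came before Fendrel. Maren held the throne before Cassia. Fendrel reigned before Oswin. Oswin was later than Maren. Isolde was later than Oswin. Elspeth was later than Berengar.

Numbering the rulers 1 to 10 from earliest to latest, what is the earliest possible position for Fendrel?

2

Gisela must come before Fendrel — 1 forced predecessor.
Nothing else is forced ahead of Fendrel, so their earliest slot is position 1 + 1 = 2.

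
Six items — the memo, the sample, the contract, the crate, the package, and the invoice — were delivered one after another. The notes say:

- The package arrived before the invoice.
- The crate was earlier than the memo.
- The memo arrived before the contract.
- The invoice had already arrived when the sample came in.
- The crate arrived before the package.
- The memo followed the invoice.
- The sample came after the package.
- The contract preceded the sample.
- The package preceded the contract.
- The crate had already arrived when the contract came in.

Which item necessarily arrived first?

the crate

The crate has a chain of constraints placing it before every other item, so the crate must be first.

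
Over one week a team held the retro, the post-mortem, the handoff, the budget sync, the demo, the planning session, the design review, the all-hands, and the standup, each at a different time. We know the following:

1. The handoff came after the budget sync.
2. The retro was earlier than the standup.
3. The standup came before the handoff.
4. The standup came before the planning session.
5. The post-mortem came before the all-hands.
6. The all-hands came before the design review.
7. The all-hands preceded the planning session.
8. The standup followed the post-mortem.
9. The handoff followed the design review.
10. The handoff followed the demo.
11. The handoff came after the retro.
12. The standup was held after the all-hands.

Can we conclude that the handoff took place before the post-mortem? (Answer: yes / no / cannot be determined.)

no

Tracing the constraints gives the post-mortem → the standup → the handoff, so the post-mortem must come before the handoff.
That means the handoff cannot be before the post-mortem.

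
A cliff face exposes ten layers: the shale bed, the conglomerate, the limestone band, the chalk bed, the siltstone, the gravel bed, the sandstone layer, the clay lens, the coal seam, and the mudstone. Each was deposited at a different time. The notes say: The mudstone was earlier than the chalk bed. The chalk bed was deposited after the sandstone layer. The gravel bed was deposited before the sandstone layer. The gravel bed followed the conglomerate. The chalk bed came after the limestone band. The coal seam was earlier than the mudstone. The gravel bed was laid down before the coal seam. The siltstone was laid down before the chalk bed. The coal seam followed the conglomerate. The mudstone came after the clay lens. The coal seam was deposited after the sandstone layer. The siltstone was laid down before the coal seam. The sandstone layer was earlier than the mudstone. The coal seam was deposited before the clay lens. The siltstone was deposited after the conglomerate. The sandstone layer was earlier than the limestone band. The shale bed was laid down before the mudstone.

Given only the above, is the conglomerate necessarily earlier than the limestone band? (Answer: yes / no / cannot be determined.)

yes

Chain the constraints: the conglomerate → the gravel bed → the sandstone layer → the limestone band. Each link is directly stated, so the conglomerate comes before the limestone band.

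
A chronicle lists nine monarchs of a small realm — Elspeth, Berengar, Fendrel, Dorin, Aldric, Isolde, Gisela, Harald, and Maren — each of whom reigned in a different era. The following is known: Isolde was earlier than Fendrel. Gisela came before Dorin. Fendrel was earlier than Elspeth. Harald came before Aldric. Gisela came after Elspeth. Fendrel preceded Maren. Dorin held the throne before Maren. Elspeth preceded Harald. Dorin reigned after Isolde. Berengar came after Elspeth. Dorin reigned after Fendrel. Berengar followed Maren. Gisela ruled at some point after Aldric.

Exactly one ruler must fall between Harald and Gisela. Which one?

Aldric

Tracing the constraints gives Harald → Aldric → Gisela, so Aldric sits after Harald and before Gisela.
No other ruler is forced both after Harald and before Gisela.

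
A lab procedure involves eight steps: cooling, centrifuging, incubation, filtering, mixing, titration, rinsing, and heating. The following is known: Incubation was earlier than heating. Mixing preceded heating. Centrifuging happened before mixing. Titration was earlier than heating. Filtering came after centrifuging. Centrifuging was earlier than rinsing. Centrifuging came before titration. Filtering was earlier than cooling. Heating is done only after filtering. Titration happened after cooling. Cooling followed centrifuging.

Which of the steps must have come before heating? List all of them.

centrifuging, cooling, filtering, incubation, mixing, titration

Directly stated before heating: filtering, incubation, mixing, and titration.
Centrifuging reaches heating via centrifuging → mixing → heating.
Cooling reaches heating via cooling → titration → heating.
No chain forces rinsing ahead of heating.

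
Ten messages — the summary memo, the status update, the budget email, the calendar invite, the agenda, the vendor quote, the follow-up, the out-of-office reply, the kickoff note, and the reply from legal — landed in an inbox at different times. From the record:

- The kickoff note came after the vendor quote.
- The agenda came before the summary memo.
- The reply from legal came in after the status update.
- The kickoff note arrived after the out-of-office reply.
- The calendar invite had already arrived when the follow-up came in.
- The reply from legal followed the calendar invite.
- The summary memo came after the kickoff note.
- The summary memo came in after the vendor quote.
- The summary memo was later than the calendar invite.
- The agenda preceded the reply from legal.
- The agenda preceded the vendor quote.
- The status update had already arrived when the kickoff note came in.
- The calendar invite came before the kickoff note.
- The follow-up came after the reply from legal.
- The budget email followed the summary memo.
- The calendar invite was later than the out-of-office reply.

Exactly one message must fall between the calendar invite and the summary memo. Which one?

Tracing the constraints gives the calendar invite → the kickoff note → the summary memo, so the kickoff note sits after the calendar invite and before the summary memo.
No other message is forced both after the calendar invite and before the summary memo.

the kickoff note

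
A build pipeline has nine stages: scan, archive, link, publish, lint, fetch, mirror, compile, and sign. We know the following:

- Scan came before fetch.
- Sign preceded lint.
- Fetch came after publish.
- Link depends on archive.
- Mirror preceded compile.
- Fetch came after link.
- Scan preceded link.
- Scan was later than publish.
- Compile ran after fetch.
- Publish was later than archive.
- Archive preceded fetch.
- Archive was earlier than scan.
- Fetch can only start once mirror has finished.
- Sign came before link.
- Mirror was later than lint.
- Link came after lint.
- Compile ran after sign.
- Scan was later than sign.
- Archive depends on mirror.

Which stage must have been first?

sign

Sign has a chain of constraints placing it before every other stage, so sign must be first.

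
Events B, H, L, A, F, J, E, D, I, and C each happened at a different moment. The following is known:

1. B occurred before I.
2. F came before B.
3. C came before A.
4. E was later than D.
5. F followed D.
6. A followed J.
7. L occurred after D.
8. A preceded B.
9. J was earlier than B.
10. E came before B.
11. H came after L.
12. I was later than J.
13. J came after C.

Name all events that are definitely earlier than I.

A, B, C, D, E, F, J

Directly stated before I: B and J.
A reaches I via A → B → I.
C reaches I via C → J → I.
D reaches I via D → E → B → I.
Likewise E and F each reach I by chaining the stated constraints.
No chain forces L (or any of the others) ahead of I.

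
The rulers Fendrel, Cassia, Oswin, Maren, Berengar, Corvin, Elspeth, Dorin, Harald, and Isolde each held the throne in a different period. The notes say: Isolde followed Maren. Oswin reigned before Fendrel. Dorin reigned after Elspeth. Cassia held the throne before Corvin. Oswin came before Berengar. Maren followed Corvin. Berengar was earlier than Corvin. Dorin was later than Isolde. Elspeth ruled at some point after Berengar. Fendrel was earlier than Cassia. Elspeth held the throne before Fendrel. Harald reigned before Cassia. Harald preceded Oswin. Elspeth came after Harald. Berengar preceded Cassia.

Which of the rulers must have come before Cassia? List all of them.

Directly stated before Cassia: Berengar, Fendrel, and Harald.
Elspeth reaches Cassia via Elspeth → Fendrel → Cassia.
Oswin reaches Cassia via Oswin → Fendrel → Cassia.

Berengar, Elspeth, Fendrel, Harald, Oswin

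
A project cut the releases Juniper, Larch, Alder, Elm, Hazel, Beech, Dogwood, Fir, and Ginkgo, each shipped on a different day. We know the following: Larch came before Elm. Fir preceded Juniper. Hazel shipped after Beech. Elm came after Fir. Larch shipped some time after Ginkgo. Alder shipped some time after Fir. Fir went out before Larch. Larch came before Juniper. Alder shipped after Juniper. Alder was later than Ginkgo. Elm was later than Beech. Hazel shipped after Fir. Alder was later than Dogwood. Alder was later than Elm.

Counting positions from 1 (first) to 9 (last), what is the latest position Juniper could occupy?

8

Juniper must come before Alder — 1 release forced after it.
Everything else can be placed before Juniper in some valid order, so Juniper can sit as late as position 9 − 1 = 8.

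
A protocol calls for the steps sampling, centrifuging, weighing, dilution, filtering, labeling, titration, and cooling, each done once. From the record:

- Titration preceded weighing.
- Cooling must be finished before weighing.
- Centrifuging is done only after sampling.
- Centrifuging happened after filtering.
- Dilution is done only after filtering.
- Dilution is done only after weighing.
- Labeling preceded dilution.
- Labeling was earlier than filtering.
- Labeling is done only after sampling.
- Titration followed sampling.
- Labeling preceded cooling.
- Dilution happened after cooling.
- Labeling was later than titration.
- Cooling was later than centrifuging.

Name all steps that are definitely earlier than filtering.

labeling, sampling, titration

Directly stated before filtering: labeling.
Sampling reaches filtering via sampling → labeling → filtering.
Titration reaches filtering via titration → labeling → filtering.
No chain forces centrifuging (or any of the others) ahead of filtering.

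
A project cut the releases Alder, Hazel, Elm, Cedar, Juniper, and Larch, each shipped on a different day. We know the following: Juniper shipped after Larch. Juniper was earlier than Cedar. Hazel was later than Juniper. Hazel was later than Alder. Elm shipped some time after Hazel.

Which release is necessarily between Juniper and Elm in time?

Hazel

Tracing the constraints gives Juniper → Hazel → Elm, so Hazel sits after Juniper and before Elm.
No other release is forced both after Juniper and before Elm.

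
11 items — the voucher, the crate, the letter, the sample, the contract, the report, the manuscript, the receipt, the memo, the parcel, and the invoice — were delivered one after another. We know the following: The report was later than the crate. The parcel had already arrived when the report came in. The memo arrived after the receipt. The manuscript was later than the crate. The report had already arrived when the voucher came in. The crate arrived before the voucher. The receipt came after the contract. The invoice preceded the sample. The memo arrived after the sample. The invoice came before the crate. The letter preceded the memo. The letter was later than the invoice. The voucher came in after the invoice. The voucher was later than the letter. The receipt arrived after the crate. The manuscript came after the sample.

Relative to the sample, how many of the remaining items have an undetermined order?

7

Forced before the sample: the invoice; forced after the sample: the manuscript and the memo.
That leaves the contract, the crate, the letter, the parcel, the receipt, the report, and the voucher with no forced order relative to the sample — 7.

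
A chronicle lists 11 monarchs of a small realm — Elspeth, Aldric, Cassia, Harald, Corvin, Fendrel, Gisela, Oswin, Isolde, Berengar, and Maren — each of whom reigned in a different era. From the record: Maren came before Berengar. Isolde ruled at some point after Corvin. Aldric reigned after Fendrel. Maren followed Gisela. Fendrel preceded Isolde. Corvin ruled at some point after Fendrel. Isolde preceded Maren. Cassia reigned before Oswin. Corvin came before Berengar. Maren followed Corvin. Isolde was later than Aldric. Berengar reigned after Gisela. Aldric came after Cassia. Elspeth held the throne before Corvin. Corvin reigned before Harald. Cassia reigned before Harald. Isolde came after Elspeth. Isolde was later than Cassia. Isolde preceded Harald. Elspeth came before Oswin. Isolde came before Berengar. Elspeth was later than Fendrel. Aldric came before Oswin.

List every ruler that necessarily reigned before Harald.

Directly stated before Harald: Cassia, Corvin, and Isolde.
Aldric reaches Harald via Aldric → Isolde → Harald.
Elspeth reaches Harald via Elspeth → Corvin → Harald.
Fendrel reaches Harald via Fendrel → Isolde → Harald.

Aldric, Cassia, Corvin, Elspeth, Fendrel, Isolde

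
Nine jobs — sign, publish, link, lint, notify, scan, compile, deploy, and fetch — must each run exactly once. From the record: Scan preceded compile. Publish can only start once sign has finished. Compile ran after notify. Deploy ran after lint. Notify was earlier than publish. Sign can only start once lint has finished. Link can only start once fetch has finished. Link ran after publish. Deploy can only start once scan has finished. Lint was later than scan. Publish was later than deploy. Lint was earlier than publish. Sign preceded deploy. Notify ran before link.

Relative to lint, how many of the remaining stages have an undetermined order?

Forced before lint: scan; forced after lint: deploy, link, publish, and sign.
That leaves compile, fetch, and notify with no forced order relative to lint — 3.

3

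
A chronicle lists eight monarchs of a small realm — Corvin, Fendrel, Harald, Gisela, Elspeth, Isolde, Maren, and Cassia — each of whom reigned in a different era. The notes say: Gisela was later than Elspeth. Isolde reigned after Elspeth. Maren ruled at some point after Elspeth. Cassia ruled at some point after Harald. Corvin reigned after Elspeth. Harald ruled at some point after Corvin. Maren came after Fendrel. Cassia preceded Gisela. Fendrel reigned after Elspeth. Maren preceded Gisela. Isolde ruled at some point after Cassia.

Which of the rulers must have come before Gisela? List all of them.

Cassia, Corvin, Elspeth, Fendrel, Harald, Maren

Directly stated before Gisela: Cassia, Elspeth, and Maren.
Corvin reaches Gisela via Corvin → Harald → Cassia → Gisela.
Fendrel reaches Gisela via Fendrel → Maren → Gisela.
Harald reaches Gisela via Harald → Cassia → Gisela.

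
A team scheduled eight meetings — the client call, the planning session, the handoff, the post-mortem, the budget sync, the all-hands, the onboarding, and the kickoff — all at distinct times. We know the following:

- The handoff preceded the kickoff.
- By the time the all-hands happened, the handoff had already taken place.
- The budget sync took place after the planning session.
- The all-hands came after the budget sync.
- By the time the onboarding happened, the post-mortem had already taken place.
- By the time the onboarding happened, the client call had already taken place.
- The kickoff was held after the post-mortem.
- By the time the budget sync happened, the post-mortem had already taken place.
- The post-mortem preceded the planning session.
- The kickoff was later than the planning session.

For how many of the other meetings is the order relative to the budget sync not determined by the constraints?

4

Forced before the budget sync: the planning session and the post-mortem; forced after the budget sync: the all-hands.
That leaves the client call, the handoff, the kickoff, and the onboarding with no forced order relative to the budget sync — 4.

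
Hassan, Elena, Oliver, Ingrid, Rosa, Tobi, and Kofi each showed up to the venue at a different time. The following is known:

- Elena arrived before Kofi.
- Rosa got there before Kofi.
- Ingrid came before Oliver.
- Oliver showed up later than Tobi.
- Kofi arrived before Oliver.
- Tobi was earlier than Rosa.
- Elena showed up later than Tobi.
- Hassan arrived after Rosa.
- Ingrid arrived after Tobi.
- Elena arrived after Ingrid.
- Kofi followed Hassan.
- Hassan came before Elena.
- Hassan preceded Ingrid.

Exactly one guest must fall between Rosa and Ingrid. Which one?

Tracing the constraints gives Rosa → Hassan → Ingrid, so Hassan sits after Rosa and before Ingrid.
No other guest is forced both after Rosa and before Ingrid.

Hassan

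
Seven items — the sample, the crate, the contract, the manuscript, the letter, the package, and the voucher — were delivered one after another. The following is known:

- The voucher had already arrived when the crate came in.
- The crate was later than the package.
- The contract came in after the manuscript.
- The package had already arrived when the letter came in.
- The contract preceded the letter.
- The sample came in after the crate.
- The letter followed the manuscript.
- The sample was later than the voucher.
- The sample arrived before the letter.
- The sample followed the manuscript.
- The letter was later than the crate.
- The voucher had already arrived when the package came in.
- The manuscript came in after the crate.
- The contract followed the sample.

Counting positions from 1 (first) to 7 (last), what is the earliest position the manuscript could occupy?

4

The crate, the package, and the voucher must all come before the manuscript — 3 forced predecessors.
Nothing else is forced ahead of the manuscript, so its earliest slot is position 3 + 1 = 4.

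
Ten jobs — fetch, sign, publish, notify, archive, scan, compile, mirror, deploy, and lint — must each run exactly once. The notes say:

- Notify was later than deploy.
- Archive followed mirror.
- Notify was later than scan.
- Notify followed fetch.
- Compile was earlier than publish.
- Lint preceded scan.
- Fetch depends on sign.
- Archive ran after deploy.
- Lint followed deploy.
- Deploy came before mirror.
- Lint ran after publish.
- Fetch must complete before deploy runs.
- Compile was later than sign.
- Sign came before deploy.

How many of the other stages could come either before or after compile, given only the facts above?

Forced before compile: sign; forced after compile: lint, notify, publish, and scan.
That leaves archive, deploy, fetch, and mirror with no forced order relative to compile — 4.

4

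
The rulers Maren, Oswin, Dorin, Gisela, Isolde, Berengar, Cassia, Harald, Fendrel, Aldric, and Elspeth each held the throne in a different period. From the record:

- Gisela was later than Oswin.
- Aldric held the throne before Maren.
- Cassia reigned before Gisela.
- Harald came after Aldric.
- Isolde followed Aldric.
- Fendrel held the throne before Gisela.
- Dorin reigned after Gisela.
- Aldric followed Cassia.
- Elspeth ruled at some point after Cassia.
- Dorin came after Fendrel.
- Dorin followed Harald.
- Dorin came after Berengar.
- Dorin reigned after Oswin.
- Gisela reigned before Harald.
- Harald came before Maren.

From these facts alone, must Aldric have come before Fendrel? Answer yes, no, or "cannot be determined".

cannot be determined

No chain of stated constraints runs from Aldric to Fendrel, and none runs from Fendrel to Aldric either.
So the relative order of Aldric and Fendrel is not fixed by the given facts.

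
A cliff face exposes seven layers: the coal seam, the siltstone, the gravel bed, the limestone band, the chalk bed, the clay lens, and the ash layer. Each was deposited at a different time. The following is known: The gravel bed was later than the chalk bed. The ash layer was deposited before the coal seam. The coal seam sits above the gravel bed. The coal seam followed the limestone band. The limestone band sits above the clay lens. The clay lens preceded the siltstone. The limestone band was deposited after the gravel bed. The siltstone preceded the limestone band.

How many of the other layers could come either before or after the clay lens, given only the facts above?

Forced after the clay lens: the coal seam, the limestone band, and the siltstone.
That leaves the ash layer, the chalk bed, and the gravel bed with no forced order relative to the clay lens — 3.

3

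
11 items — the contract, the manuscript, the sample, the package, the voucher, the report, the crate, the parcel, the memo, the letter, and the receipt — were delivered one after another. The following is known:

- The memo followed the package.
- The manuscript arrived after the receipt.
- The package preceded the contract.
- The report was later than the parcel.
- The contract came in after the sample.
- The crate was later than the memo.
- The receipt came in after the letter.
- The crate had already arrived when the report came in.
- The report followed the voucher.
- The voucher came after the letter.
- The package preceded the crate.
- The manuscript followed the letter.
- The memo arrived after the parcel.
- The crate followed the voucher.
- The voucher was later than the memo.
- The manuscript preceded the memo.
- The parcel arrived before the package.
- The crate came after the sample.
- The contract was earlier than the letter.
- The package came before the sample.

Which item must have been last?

the report

Every other item has a chain of constraints placing it before the report, so the report is last.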